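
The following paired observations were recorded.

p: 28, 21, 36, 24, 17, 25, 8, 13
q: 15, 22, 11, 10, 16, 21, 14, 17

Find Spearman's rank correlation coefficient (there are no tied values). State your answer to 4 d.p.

Rank p: 7, 4, 8, 5, 3, 6, 1, 2
Rank q: 4, 8, 2, 1, 5, 7, 3, 6
d = rank(p) − rank(q): 3, -4, 6, 4, -2, -1, -2, -4; Σd² = 102
ρ = 1 − 6Σd² / [n(n²−1)] = 1 − 6×102 / (8×63) = 1 − 612/504 ≈ -0.2143

-0.2143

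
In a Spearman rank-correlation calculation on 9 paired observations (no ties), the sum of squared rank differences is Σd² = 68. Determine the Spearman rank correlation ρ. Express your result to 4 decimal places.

0.4333

ρ = 1 − 6Σd² / [n(n²−1)] = 1 − 6×68 / (9×80)
  = 1 − 408/720 = 1 − 0.56667 ≈ 0.4333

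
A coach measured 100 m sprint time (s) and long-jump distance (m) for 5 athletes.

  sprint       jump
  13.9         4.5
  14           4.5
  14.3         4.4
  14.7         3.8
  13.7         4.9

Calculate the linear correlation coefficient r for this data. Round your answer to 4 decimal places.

-0.9581

n = 5, Σx = 70.6, Σy = 22.1, Σx² = 997.48, Σy² = 98.31, Σxy = 311.46
nΣxy − ΣxΣy = 1557.3 − 1560.26 = -2.96
nΣx² − (Σx)² = 4987.4 − 4984.36 = 3.04; nΣy² − (Σy)² = 491.55 − 488.41 = 3.14
r = -2.96 / √(3.04 × 3.14) = -2.96 / 3.0896 ≈ -0.9581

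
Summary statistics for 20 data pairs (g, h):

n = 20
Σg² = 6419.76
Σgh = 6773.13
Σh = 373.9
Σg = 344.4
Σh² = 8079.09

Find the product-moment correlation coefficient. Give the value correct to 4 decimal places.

r = (nΣgh − ΣgΣh) / √[(nΣg² − (Σg)²)(nΣh² − (Σh)²)]
Numerator: 20×6773.13 − 344.4×373.9 = 6691.44
Denominator: √[(128395.2 − 118611.36)(161581.8 − 139801.21)] = √[9783.84 × 21780.59] = 14597.8700
r = 6691.44 / 14597.8700 ≈ 0.4584

0.4584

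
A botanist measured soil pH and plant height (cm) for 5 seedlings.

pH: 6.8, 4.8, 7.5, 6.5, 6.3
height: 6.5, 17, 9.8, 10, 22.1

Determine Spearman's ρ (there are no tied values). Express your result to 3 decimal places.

-0.800

Rank pH: 4, 1, 5, 3, 2
Rank height: 1, 4, 2, 3, 5
d = rank(pH) − rank(height): 3, -3, 3, 0, -3; Σd² = 36
ρ = 1 − 6Σd² / [n(n²−1)] = 1 − 6×36 / (5×24) = 1 − 216/120 ≈ -0.800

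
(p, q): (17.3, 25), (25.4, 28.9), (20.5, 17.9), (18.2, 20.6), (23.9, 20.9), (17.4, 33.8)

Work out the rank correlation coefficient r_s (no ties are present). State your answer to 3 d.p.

Rank p: 1, 6, 4, 3, 5, 2
Rank q: 4, 5, 1, 2, 3, 6
d = rank(p) − rank(q): -3, 1, 3, 1, 2, -4; Σd² = 40
ρ = 1 − 6Σd² / [n(n²−1)] = 1 − 6×40 / (6×35) = 1 − 240/210 ≈ -0.143

-0.143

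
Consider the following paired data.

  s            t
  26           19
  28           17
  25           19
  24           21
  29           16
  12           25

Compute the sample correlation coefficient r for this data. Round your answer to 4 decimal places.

n = 6, Σs = 144, Σt = 117, Σs² = 3646, Σt² = 2333, Σst = 2713
nΣst − ΣsΣt = 16278 − 16848 = -570
nΣs² − (Σs)² = 21876 − 20736 = 1140; nΣt² − (Σt)² = 13998 − 13689 = 309
r = -570 / √(1140 × 309) = -570 / 593.5150 ≈ -0.9604

-0.9604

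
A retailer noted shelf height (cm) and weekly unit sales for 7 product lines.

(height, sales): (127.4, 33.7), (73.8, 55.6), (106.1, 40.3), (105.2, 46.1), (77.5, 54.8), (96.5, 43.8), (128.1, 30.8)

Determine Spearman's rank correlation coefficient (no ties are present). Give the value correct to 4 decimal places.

Rank height: 6, 1, 5, 4, 2, 3, 7
Rank sales: 2, 7, 3, 5, 6, 4, 1
d = rank(height) − rank(sales): 4, -6, 2, -1, -4, -1, 6; Σd² = 110
ρ = 1 − 6Σd² / [n(n²−1)] = 1 − 6×110 / (7×48) = 1 − 660/336 ≈ -0.9643

-0.9643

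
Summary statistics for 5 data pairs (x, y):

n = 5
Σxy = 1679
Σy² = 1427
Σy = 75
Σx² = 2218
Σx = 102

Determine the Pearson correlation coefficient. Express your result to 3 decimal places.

r = (nΣxy − ΣxΣy) / √[(nΣx² − (Σx)²)(nΣy² − (Σy)²)]
Numerator: 5×1679 − 102×75 = 745
Denominator: √[(11090 − 10404)(7135 − 5625)] = √[686 × 1510] = 1017.7721
r = 745 / 1017.7721 ≈ 0.732

0.732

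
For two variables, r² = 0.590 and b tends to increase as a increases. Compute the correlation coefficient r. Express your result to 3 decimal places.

0.768

|r| = √0.590 = 0.768
The association is positive, so r = 0.768.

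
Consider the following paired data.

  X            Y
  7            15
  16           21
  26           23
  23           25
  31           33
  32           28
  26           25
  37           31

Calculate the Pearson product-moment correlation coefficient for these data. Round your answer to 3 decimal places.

n = 8, ΣX = 198, ΣY = 201, ΣX² = 5540, ΣY² = 5279, ΣXY = 5330
nΣXY − ΣXΣY = 42640 − 39798 = 2842
nΣX² − (ΣX)² = 44320 − 39204 = 5116; nΣY² − (ΣY)² = 42232 − 40401 = 1831
r = 2842 / √(5116 × 1831) = 2842 / 3060.6202 ≈ 0.929

0.929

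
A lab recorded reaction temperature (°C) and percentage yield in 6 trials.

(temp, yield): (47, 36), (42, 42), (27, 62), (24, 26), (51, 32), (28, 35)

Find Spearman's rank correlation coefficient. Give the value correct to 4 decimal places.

0.0286

Rank temp: 5, 4, 2, 1, 6, 3
Rank yield: 4, 5, 6, 1, 2, 3
d = rank(temp) − rank(yield): 1, -1, -4, 0, 4, 0; Σd² = 34
ρ = 1 − 6Σd² / [n(n²−1)] = 1 − 6×34 / (6×35) = 1 − 204/210 ≈ 0.0286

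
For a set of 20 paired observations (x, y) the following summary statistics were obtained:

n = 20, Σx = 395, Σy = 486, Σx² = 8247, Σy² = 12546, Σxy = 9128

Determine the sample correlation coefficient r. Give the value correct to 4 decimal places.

r = (nΣxy − ΣxΣy) / √[(nΣx² − (Σx)²)(nΣy² − (Σy)²)]
Numerator: 20×9128 − 395×486 = -9410
Denominator: √[(164940 − 156025)(250920 − 236196)] = √[8915 × 14724] = 11457.0703
r = -9410 / 11457.0703 ≈ -0.8213

-0.8213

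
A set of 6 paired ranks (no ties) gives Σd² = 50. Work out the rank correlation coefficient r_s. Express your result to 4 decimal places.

-0.4286

ρ = 1 − 6Σd² / [n(n²−1)] = 1 − 6×50 / (6×35)
  = 1 − 300/210 = 1 − 1.42857 ≈ -0.4286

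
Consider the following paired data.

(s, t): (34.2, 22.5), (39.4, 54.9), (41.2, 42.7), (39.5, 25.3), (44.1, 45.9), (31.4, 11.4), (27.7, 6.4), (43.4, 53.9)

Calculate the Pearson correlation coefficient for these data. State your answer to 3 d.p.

n = 8, Σs = 300.9, Σt = 263, Σs² = 11561.31, Σt² = 11166.58, Σst = 10589.84
nΣst − ΣsΣt = 84718.72 − 79136.7 = 5582.02
nΣs² − (Σs)² = 92490.48 − 90540.81 = 1949.67; nΣt² − (Σt)² = 89332.64 − 69169 = 20163.64
r = 5582.02 / √(1949.67 × 20163.64) = 5582.02 / 6269.9636 ≈ 0.890

0.890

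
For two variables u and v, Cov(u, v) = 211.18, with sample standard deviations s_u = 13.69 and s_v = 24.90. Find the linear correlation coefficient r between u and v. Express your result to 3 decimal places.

0.620

r = Cov(u,v) / (s_u · s_v) = 211.18 / (13.69 × 24.90)
  = 211.18 / 340.8810 ≈ 0.620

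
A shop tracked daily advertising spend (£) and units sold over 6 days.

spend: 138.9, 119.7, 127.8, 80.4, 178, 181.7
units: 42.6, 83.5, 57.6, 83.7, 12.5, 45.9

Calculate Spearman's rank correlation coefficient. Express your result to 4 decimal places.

-0.8286

Rank spend: 4, 2, 3, 1, 5, 6
Rank units: 2, 5, 4, 6, 1, 3
d = rank(spend) − rank(units): 2, -3, -1, -5, 4, 3; Σd² = 64
ρ = 1 − 6Σd² / [n(n²−1)] = 1 − 6×64 / (6×35) = 1 − 384/210 ≈ -0.8286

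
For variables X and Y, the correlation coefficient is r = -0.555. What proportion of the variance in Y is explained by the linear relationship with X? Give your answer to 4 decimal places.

r² = (-0.555)² = 0.3080

0.3080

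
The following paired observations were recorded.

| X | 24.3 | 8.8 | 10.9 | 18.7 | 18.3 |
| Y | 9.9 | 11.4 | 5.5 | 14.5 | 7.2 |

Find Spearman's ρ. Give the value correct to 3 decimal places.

0.200

Rank X: 5, 1, 2, 4, 3
Rank Y: 3, 4, 1, 5, 2
d = rank(X) − rank(Y): 2, -3, 1, -1, 1; Σd² = 16
ρ = 1 − 6Σd² / [n(n²−1)] = 1 − 6×16 / (5×24) = 1 − 96/120 ≈ 0.200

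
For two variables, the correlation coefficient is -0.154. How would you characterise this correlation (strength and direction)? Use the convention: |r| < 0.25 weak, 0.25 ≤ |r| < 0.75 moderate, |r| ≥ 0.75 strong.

r = -0.154 < 0 so the relationship is negative.
|r| = 0.154, which falls in the weak range.

weak negative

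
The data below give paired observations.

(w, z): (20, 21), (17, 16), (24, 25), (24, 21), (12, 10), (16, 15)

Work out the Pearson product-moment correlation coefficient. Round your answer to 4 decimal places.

0.9571

n = 6, Σw = 113, Σz = 108, Σw² = 2241, Σz² = 2088, Σwz = 2156
nΣwz − ΣwΣz = 12936 − 12204 = 732
nΣw² − (Σw)² = 13446 − 12769 = 677; nΣz² − (Σz)² = 12528 − 11664 = 864
r = 732 / √(677 × 864) = 732 / 764.8059 ≈ 0.9571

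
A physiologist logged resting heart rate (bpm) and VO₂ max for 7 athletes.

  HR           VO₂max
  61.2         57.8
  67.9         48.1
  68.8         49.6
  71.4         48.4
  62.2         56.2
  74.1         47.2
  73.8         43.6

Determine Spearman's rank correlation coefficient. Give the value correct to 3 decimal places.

-0.857

Rank HR: 1, 3, 4, 5, 2, 7, 6
Rank VO₂max: 7, 3, 5, 4, 6, 2, 1
d = rank(HR) − rank(VO₂max): -6, 0, -1, 1, -4, 5, 5; Σd² = 104
ρ = 1 − 6Σd² / [n(n²−1)] = 1 − 6×104 / (7×48) = 1 − 624/336 ≈ -0.857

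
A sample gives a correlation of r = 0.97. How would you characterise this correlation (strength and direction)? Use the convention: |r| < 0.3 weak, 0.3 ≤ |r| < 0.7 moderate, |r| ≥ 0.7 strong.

r = 0.97 > 0 so the relationship is positive.
|r| = 0.97, which falls in the strong range.

strong positive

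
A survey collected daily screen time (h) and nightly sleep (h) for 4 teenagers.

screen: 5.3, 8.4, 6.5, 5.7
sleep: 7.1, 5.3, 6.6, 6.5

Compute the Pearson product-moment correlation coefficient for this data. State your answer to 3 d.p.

-0.956

n = 4, Σx = 25.9, Σy = 25.5, Σx² = 173.39, Σy² = 164.31, Σxy = 162.1
nΣxy − ΣxΣy = 648.4 − 660.45 = -12.05
nΣx² − (Σx)² = 693.56 − 670.81 = 22.75; nΣy² − (Σy)² = 657.24 − 650.25 = 6.99
r = -12.05 / √(22.75 × 6.99) = -12.05 / 12.6104 ≈ -0.956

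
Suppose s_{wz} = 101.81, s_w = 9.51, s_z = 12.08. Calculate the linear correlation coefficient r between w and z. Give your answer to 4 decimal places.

r = Cov(w,z) / (s_w · s_z) = 101.81 / (9.51 × 12.08)
  = 101.81 / 114.8808 ≈ 0.8862

0.8862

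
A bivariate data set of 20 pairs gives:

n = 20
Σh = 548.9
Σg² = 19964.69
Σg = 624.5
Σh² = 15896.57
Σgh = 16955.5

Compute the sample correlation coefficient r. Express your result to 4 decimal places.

-0.2958

r = (nΣgh − ΣgΣh) / √[(nΣg² − (Σg)²)(nΣh² − (Σh)²)]
Numerator: 20×16955.5 − 624.5×548.9 = -3678.05
Denominator: √[(399293.8 − 390000.25)(317931.4 − 301291.21)] = √[9293.55 × 16640.19] = 12435.6921
r = -3678.05 / 12435.6921 ≈ -0.2958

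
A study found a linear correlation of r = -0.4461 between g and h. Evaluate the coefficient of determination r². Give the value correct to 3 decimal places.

r² = (-0.4461)² = 0.199

0.199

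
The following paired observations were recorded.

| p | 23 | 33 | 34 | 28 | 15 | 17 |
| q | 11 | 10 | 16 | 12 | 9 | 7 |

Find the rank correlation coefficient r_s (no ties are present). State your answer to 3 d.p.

0.771

Rank p: 3, 5, 6, 4, 1, 2
Rank q: 4, 3, 6, 5, 2, 1
d = rank(p) − rank(q): -1, 2, 0, -1, -1, 1; Σd² = 8
ρ = 1 − 6Σd² / [n(n²−1)] = 1 − 6×8 / (6×35) = 1 − 48/210 ≈ 0.771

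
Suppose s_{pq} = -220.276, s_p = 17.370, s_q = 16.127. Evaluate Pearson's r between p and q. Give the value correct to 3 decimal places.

r = Cov(p,q) / (s_p · s_q) = -220.276 / (17.370 × 16.127)
  = -220.276 / 280.1260 ≈ -0.786

-0.786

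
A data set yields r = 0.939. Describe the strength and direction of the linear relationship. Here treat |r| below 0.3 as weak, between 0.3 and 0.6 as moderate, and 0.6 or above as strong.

r = 0.939 > 0 so the relationship is positive.
|r| = 0.939, which falls in the strong range.

strong positive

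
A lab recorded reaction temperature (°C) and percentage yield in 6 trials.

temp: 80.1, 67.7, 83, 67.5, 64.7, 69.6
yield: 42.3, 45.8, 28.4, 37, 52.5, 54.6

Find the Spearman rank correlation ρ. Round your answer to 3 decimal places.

-0.429

Rank temp: 5, 3, 6, 2, 1, 4
Rank yield: 3, 4, 1, 2, 5, 6
d = rank(temp) − rank(yield): 2, -1, 5, 0, -4, -2; Σd² = 50
ρ = 1 − 6Σd² / [n(n²−1)] = 1 − 6×50 / (6×35) = 1 − 300/210 ≈ -0.429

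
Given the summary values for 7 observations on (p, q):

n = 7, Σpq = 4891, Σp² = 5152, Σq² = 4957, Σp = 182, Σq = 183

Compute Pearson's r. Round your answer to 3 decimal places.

0.494

r = (nΣpq − ΣpΣq) / √[(nΣp² − (Σp)²)(nΣq² − (Σq)²)]
Numerator: 7×4891 − 182×183 = 931
Denominator: √[(36064 − 33124)(34699 − 33489)] = √[2940 × 1210] = 1886.1071
r = 931 / 1886.1071 ≈ 0.494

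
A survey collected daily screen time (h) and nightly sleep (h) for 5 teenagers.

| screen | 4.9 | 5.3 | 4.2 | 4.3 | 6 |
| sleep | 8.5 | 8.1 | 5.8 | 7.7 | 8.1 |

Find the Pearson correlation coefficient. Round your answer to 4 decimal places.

0.6120

n = 5, Σx = 24.7, Σy = 38.2, Σx² = 124.23, Σy² = 296.4, Σxy = 190.65
nΣxy − ΣxΣy = 953.25 − 943.54 = 9.71
nΣx² − (Σx)² = 621.15 − 610.09 = 11.06; nΣy² − (Σy)² = 1482 − 1459.24 = 22.76
r = 9.71 / √(11.06 × 22.76) = 9.71 / 15.8659 ≈ 0.6120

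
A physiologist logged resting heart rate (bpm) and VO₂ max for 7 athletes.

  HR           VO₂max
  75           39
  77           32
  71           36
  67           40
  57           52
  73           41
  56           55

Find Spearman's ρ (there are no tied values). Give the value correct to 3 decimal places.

Rank HR: 6, 7, 4, 3, 2, 5, 1
Rank VO₂max: 3, 1, 2, 4, 6, 5, 7
d = rank(HR) − rank(VO₂max): 3, 6, 2, -1, -4, 0, -6; Σd² = 102
ρ = 1 − 6Σd² / [n(n²−1)] = 1 − 6×102 / (7×48) = 1 − 612/336 ≈ -0.821

-0.821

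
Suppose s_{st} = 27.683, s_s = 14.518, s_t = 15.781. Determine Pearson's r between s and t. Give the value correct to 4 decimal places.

r = Cov(s,t) / (s_s · s_t) = 27.683 / (14.518 × 15.781)
  = 27.683 / 229.1086 ≈ 0.1208

0.1208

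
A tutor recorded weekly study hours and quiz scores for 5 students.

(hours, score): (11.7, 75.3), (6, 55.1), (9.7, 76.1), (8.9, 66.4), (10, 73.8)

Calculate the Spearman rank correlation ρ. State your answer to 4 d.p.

Rank hours: 5, 1, 3, 2, 4
Rank score: 4, 1, 5, 2, 3
d = rank(hours) − rank(score): 1, 0, -2, 0, 1; Σd² = 6
ρ = 1 − 6Σd² / [n(n²−1)] = 1 − 6×6 / (5×24) = 1 − 36/120 ≈ 0.7000

0.7000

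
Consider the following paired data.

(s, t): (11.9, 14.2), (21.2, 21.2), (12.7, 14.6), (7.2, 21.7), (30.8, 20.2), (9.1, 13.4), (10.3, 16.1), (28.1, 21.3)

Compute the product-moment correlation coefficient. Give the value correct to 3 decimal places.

n = 8, Σs = 131.3, Σt = 142.7, Σs² = 2731.33, Σt² = 2635.63, Σst = 2468.54
nΣst − ΣsΣt = 19748.32 − 18736.51 = 1011.81
nΣs² − (Σs)² = 21850.64 − 17239.69 = 4610.95; nΣt² − (Σt)² = 21085.04 − 20363.29 = 721.75
r = 1011.81 / √(4610.95 × 721.75) = 1011.81 / 1824.2678 ≈ 0.555

0.555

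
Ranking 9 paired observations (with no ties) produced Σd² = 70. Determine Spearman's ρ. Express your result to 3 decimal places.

ρ = 1 − 6Σd² / [n(n²−1)] = 1 − 6×70 / (9×80)
  = 1 − 420/720 = 1 − 0.5833 ≈ 0.417

0.417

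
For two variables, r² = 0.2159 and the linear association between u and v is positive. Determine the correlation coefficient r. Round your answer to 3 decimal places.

|r| = √0.2159 = 0.465
The association is positive, so r = 0.465.

0.465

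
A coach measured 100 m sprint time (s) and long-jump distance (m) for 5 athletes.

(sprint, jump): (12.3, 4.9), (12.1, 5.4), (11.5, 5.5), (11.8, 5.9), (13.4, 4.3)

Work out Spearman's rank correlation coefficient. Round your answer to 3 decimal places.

-0.900

Rank sprint: 4, 3, 1, 2, 5
Rank jump: 2, 3, 4, 5, 1
d = rank(sprint) − rank(jump): 2, 0, -3, -3, 4; Σd² = 38
ρ = 1 − 6Σd² / [n(n²−1)] = 1 − 6×38 / (5×24) = 1 − 228/120 ≈ -0.900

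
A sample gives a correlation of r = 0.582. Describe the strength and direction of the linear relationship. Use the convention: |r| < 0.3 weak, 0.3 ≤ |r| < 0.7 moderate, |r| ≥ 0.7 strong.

r = 0.582 > 0 so the relationship is positive.
|r| = 0.582, which falls in the moderate range.

moderate positive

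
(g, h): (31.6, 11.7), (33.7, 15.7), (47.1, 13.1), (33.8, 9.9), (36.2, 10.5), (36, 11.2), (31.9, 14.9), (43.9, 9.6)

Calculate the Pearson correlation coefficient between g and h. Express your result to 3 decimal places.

n = 8, Σg = 294.2, Σh = 96.6, Σg² = 11046.36, Σh² = 1202.86, Σgh = 3530.49
nΣgh − ΣgΣh = 28243.92 − 28419.72 = -175.8
nΣg² − (Σg)² = 88370.88 − 86553.64 = 1817.24; nΣh² − (Σh)² = 9622.88 − 9331.56 = 291.32
r = -175.8 / √(1817.24 × 291.32) = -175.8 / 727.5977 ≈ -0.242

-0.242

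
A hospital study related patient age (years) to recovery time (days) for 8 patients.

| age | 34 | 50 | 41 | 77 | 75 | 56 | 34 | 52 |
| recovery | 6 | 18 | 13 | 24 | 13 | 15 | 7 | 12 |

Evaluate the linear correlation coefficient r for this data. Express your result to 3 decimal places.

n = 8, Σx = 419, Σy = 108, Σx² = 23887, Σy² = 1692, Σxy = 6162
nΣxy − ΣxΣy = 49296 − 45252 = 4044
nΣx² − (Σx)² = 191096 − 175561 = 15535; nΣy² − (Σy)² = 13536 − 11664 = 1872
r = 4044 / √(15535 × 1872) = 4044 / 5392.7284 ≈ 0.750

0.750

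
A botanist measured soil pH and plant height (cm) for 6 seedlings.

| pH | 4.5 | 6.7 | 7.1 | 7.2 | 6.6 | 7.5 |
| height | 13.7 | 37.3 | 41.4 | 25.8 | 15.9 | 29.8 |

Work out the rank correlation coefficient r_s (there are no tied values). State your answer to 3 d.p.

Rank pH: 1, 3, 4, 5, 2, 6
Rank height: 1, 5, 6, 3, 2, 4
d = rank(pH) − rank(height): 0, -2, -2, 2, 0, 2; Σd² = 16
ρ = 1 − 6Σd² / [n(n²−1)] = 1 − 6×16 / (6×35) = 1 − 96/210 ≈ 0.543

0.543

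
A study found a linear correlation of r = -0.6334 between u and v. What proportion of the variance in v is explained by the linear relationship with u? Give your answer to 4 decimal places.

0.4012

r² = (-0.6334)² = 0.4012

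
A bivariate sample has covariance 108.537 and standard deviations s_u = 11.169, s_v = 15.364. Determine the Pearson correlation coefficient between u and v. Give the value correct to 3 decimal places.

0.632

r = Cov(u,v) / (s_u · s_v) = 108.537 / (11.169 × 15.364)
  = 108.537 / 171.6005 ≈ 0.632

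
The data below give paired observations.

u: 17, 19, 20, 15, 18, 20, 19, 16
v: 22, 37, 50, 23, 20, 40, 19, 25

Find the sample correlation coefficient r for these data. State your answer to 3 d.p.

n = 8, Σu = 144, Σv = 236, Σu² = 2616, Σv² = 7868, Σuv = 4343
nΣuv − ΣuΣv = 34744 − 33984 = 760
nΣu² − (Σu)² = 20928 − 20736 = 192; nΣv² − (Σv)² = 62944 − 55696 = 7248
r = 760 / √(192 × 7248) = 760 / 1179.6677 ≈ 0.644

0.644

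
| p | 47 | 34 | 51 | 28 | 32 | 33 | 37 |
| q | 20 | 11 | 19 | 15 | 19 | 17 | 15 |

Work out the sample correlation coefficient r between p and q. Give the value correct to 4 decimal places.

n = 7, Σp = 262, Σq = 116, Σp² = 10232, Σq² = 1982, Σpq = 4427
nΣpq − ΣpΣq = 30989 − 30392 = 597
nΣp² − (Σp)² = 71624 − 68644 = 2980; nΣq² − (Σq)² = 13874 − 13456 = 418
r = 597 / √(2980 × 418) = 597 / 1116.0824 ≈ 0.5349

0.5349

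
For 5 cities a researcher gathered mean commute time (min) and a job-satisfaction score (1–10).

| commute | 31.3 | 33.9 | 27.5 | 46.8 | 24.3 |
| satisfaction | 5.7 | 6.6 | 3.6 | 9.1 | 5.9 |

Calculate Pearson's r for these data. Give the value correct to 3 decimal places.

0.848

n = 5, Σx = 163.8, Σy = 30.9, Σx² = 5665.88, Σy² = 206.63, Σxy = 1070.4
nΣxy − ΣxΣy = 5352 − 5061.42 = 290.58
nΣx² − (Σx)² = 28329.4 − 26830.44 = 1498.96; nΣy² − (Σy)² = 1033.15 − 954.81 = 78.34
r = 290.58 / √(1498.96 × 78.34) = 290.58 / 342.6785 ≈ 0.848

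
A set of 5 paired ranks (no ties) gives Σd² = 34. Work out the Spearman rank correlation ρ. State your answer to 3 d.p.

-0.700

ρ = 1 − 6Σd² / [n(n²−1)] = 1 − 6×34 / (5×24)
  = 1 − 204/120 = 1 − 1.7000 ≈ -0.700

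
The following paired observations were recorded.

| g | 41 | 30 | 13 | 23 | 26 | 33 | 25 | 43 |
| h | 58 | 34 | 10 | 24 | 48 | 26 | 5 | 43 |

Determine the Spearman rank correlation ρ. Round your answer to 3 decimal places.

Rank g: 7, 5, 1, 2, 4, 6, 3, 8
Rank h: 8, 5, 2, 3, 7, 4, 1, 6
d = rank(g) − rank(h): -1, 0, -1, -1, -3, 2, 2, 2; Σd² = 24
ρ = 1 − 6Σd² / [n(n²−1)] = 1 − 6×24 / (8×63) = 1 − 144/504 ≈ 0.714

0.714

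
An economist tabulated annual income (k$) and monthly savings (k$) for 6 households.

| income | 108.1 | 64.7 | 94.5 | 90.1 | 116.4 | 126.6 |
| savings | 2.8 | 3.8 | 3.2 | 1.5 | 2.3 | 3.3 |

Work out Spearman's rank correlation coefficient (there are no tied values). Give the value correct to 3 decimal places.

-0.086

Rank income: 4, 1, 3, 2, 5, 6
Rank savings: 3, 6, 4, 1, 2, 5
d = rank(income) − rank(savings): 1, -5, -1, 1, 3, 1; Σd² = 38
ρ = 1 − 6Σd² / [n(n²−1)] = 1 − 6×38 / (6×35) = 1 − 228/210 ≈ -0.086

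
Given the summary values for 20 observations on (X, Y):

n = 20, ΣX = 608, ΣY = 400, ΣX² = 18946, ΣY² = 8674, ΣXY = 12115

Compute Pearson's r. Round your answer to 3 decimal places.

r = (nΣXY − ΣXΣY) / √[(nΣX² − (ΣX)²)(nΣY² − (ΣY)²)]
Numerator: 20×12115 − 608×400 = -900
Denominator: √[(378920 − 369664)(173480 − 160000)] = √[9256 × 13480] = 11170.0886
r = -900 / 11170.0886 ≈ -0.081

-0.081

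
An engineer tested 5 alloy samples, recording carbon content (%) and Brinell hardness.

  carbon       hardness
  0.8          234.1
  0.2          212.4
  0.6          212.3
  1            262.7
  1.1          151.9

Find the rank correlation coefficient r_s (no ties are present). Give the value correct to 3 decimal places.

Rank carbon: 3, 1, 2, 4, 5
Rank hardness: 4, 3, 2, 5, 1
d = rank(carbon) − rank(hardness): -1, -2, 0, -1, 4; Σd² = 22
ρ = 1 − 6Σd² / [n(n²−1)] = 1 − 6×22 / (5×24) = 1 − 132/120 ≈ -0.100

-0.100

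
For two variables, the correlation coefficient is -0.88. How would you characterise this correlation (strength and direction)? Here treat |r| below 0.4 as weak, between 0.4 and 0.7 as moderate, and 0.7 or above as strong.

r = -0.88 < 0 so the relationship is negative.
|r| = 0.88, which falls in the strong range.

strong negative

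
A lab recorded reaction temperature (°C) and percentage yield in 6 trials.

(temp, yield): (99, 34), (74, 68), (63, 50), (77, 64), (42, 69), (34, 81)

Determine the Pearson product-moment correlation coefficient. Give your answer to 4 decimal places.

-0.8061

n = 6, Σx = 389, Σy = 366, Σx² = 28095, Σy² = 23698, Σxy = 22128
nΣxy − ΣxΣy = 132768 − 142374 = -9606
nΣx² − (Σx)² = 168570 − 151321 = 17249; nΣy² − (Σy)² = 142188 − 133956 = 8232
r = -9606 / √(17249 × 8232) = -9606 / 11916.1138 ≈ -0.8061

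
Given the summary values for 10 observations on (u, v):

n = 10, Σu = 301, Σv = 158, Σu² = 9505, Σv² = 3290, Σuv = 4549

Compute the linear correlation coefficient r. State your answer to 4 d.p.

r = (nΣuv − ΣuΣv) / √[(nΣu² − (Σu)²)(nΣv² − (Σv)²)]
Numerator: 10×4549 − 301×158 = -2068
Denominator: √[(95050 − 90601)(32900 − 24964)] = √[4449 × 7936] = 5941.9916
r = -2068 / 5941.9916 ≈ -0.3480

-0.3480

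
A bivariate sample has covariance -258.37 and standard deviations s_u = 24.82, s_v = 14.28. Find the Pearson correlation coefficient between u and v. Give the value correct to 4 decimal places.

r = Cov(u,v) / (s_u · s_v) = -258.37 / (24.82 × 14.28)
  = -258.37 / 354.4296 ≈ -0.7290

-0.7290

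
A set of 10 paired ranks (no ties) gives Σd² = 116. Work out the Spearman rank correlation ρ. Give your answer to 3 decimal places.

0.297

ρ = 1 − 6Σd² / [n(n²−1)] = 1 − 6×116 / (10×99)
  = 1 − 696/990 = 1 − 0.7030 ≈ 0.297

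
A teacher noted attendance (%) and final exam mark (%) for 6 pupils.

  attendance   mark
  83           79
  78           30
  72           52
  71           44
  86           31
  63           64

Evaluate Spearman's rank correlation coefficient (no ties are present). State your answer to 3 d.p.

-0.257

Rank attendance: 5, 4, 3, 2, 6, 1
Rank mark: 6, 1, 4, 3, 2, 5
d = rank(attendance) − rank(mark): -1, 3, -1, -1, 4, -4; Σd² = 44
ρ = 1 − 6Σd² / [n(n²−1)] = 1 − 6×44 / (6×35) = 1 − 264/210 ≈ -0.257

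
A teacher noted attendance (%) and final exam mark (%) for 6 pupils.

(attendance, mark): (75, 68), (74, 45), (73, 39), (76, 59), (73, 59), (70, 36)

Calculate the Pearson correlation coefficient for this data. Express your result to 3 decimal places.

n = 6, Σx = 441, Σy = 306, Σx² = 32435, Σy² = 16428, Σxy = 22588
nΣxy − ΣxΣy = 135528 − 134946 = 582
nΣx² − (Σx)² = 194610 − 194481 = 129; nΣy² − (Σy)² = 98568 − 93636 = 4932
r = 582 / √(129 × 4932) = 582 / 797.6390 ≈ 0.730

0.730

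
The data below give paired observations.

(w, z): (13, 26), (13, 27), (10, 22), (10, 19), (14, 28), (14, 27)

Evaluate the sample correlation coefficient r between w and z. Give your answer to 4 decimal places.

0.9494

n = 6, Σw = 74, Σz = 149, Σw² = 930, Σz² = 3763, Σwz = 1869
nΣwz − ΣwΣz = 11214 − 11026 = 188
nΣw² − (Σw)² = 5580 − 5476 = 104; nΣz² − (Σz)² = 22578 − 22201 = 377
r = 188 / √(104 × 377) = 188 / 198.0101 ≈ 0.9494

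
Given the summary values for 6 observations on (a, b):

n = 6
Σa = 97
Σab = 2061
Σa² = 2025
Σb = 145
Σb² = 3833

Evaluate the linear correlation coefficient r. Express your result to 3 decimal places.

r = (nΣab − ΣaΣb) / √[(nΣa² − (Σa)²)(nΣb² − (Σb)²)]
Numerator: 6×2061 − 97×145 = -1699
Denominator: √[(12150 − 9409)(22998 − 21025)] = √[2741 × 1973] = 2325.5092
r = -1699 / 2325.5092 ≈ -0.731

-0.731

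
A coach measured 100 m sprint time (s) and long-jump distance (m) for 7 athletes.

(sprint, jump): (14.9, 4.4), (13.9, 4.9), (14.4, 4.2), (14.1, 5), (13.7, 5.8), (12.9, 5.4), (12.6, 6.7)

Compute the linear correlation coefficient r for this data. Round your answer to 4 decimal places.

n = 7, Σx = 96.5, Σy = 36.4, Σx² = 1334.25, Σy² = 193.7, Σxy = 498.19
nΣxy − ΣxΣy = 3487.33 − 3512.6 = -25.27
nΣx² − (Σx)² = 9339.75 − 9312.25 = 27.5; nΣy² − (Σy)² = 1355.9 − 1324.96 = 30.94
r = -25.27 / √(27.5 × 30.94) = -25.27 / 29.1693 ≈ -0.8663

-0.8663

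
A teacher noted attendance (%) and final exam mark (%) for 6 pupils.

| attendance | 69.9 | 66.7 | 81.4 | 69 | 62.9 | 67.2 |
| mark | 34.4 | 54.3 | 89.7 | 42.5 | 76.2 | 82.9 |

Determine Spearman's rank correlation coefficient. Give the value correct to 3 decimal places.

Rank attendance: 5, 2, 6, 4, 1, 3
Rank mark: 1, 3, 6, 2, 4, 5
d = rank(attendance) − rank(mark): 4, -1, 0, 2, -3, -2; Σd² = 34
ρ = 1 − 6Σd² / [n(n²−1)] = 1 − 6×34 / (6×35) = 1 − 204/210 ≈ 0.029

0.029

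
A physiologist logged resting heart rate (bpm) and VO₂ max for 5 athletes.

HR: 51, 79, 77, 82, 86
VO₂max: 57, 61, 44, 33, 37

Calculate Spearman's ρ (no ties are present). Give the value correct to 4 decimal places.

-0.6000

Rank HR: 1, 3, 2, 4, 5
Rank VO₂max: 4, 5, 3, 1, 2
d = rank(HR) − rank(VO₂max): -3, -2, -1, 3, 3; Σd² = 32
ρ = 1 − 6Σd² / [n(n²−1)] = 1 − 6×32 / (5×24) = 1 − 192/120 ≈ -0.6000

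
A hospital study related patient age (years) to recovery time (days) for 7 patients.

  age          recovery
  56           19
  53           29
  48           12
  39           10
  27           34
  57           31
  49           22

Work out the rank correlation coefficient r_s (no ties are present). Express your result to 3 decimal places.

Rank age: 6, 5, 3, 2, 1, 7, 4
Rank recovery: 3, 5, 2, 1, 7, 6, 4
d = rank(age) − rank(recovery): 3, 0, 1, 1, -6, 1, 0; Σd² = 48
ρ = 1 − 6Σd² / [n(n²−1)] = 1 − 6×48 / (7×48) = 1 − 288/336 ≈ 0.143

0.143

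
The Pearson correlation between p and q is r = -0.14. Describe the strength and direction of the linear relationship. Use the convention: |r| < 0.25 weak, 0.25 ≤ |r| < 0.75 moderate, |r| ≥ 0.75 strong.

weak negative

r = -0.14 < 0 so the relationship is negative.
|r| = 0.14, which falls in the weak range.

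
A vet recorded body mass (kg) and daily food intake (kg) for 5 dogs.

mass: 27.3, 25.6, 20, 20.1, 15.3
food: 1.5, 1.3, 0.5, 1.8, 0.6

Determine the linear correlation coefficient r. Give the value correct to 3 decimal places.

n = 5, Σx = 108.3, Σy = 5.7, Σx² = 2438.75, Σy² = 7.79, Σxy = 129.59
nΣxy − ΣxΣy = 647.95 − 617.31 = 30.64
nΣx² − (Σx)² = 12193.75 − 11728.89 = 464.86; nΣy² − (Σy)² = 38.95 − 32.49 = 6.46
r = 30.64 / √(464.86 × 6.46) = 30.64 / 54.7996 ≈ 0.559

0.559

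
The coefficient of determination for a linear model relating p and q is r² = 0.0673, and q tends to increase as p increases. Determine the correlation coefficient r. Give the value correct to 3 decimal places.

|r| = √0.0673 = 0.259
The association is positive, so r = 0.259.

0.259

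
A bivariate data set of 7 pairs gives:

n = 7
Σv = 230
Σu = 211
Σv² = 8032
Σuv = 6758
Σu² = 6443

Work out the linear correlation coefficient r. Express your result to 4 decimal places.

r = (nΣuv − ΣuΣv) / √[(nΣu² − (Σu)²)(nΣv² − (Σv)²)]
Numerator: 7×6758 − 211×230 = -1224
Denominator: √[(45101 − 44521)(56224 − 52900)] = √[580 × 3324] = 1388.4956
r = -1224 / 1388.4956 ≈ -0.8815

-0.8815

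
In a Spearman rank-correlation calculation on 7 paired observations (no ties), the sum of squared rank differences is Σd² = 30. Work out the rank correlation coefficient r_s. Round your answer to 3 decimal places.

ρ = 1 − 6Σd² / [n(n²−1)] = 1 − 6×30 / (7×48)
  = 1 − 180/336 = 1 − 0.5357 ≈ 0.464

0.464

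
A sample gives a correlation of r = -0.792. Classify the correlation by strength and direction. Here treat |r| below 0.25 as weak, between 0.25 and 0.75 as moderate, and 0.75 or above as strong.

r = -0.792 < 0 so the relationship is negative.
|r| = 0.792, which falls in the strong range.

strong negative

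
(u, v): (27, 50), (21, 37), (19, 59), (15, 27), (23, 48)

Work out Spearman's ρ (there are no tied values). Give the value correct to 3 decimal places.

Rank u: 5, 3, 2, 1, 4
Rank v: 4, 2, 5, 1, 3
d = rank(u) − rank(v): 1, 1, -3, 0, 1; Σd² = 12
ρ = 1 − 6Σd² / [n(n²−1)] = 1 − 6×12 / (5×24) = 1 − 72/120 ≈ 0.400

0.400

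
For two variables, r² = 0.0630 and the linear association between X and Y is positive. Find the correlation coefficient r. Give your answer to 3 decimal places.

0.251

|r| = √0.0630 = 0.251
The association is positive, so r = 0.251.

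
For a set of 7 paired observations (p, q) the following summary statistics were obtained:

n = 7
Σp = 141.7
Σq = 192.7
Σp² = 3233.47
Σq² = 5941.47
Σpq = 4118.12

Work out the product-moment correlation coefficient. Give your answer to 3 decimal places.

r = (nΣpq − ΣpΣq) / √[(nΣp² − (Σp)²)(nΣq² − (Σq)²)]
Numerator: 7×4118.12 − 141.7×192.7 = 1521.25
Denominator: √[(22634.29 − 20078.89)(41590.29 − 37133.29)] = √[2555.4 × 4457] = 3374.8212
r = 1521.25 / 3374.8212 ≈ 0.451

0.451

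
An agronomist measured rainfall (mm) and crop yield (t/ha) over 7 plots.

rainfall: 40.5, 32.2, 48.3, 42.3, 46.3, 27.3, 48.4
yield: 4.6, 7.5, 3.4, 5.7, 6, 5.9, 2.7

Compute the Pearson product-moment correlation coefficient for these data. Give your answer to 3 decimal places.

n = 7, Σx = 285.3, Σy = 35.8, Σx² = 12030.81, Σy² = 199.56, Σxy = 1402.68
nΣxy − ΣxΣy = 9818.76 − 10213.74 = -394.98
nΣx² − (Σx)² = 84215.67 − 81396.09 = 2819.58; nΣy² − (Σy)² = 1396.92 − 1281.64 = 115.28
r = -394.98 / √(2819.58 × 115.28) = -394.98 / 570.1238 ≈ -0.693

-0.693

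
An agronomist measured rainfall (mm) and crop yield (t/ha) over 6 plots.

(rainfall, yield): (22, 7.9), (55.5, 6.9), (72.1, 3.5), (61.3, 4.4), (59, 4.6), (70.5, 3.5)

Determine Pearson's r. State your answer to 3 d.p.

n = 6, Σx = 340.4, Σy = 30.8, Σx² = 20971.6, Σy² = 175.04, Σxy = 1596.97
nΣxy − ΣxΣy = 9581.82 − 10484.32 = -902.5
nΣx² − (Σx)² = 125829.6 − 115872.16 = 9957.44; nΣy² − (Σy)² = 1050.24 − 948.64 = 101.6
r = -902.5 / √(9957.44 × 101.6) = -902.5 / 1005.8210 ≈ -0.897

-0.897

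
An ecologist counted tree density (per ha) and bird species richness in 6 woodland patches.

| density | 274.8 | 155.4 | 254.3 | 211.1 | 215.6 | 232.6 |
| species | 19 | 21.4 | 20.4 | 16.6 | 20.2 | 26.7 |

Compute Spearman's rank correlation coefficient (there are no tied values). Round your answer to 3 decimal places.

-0.086

Rank density: 6, 1, 5, 2, 3, 4
Rank species: 2, 5, 4, 1, 3, 6
d = rank(density) − rank(species): 4, -4, 1, 1, 0, -2; Σd² = 38
ρ = 1 − 6Σd² / [n(n²−1)] = 1 − 6×38 / (6×35) = 1 − 228/210 ≈ -0.086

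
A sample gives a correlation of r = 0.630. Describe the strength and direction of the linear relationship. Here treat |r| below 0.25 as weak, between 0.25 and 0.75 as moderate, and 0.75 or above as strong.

moderate positive

r = 0.630 > 0 so the relationship is positive.
|r| = 0.630, which falls in the moderate range.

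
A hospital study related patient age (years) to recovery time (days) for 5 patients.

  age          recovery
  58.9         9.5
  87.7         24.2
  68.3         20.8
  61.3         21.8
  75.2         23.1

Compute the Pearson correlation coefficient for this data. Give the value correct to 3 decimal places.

0.687

n = 5, Σx = 351.4, Σy = 99.4, Σx² = 25238.12, Σy² = 2117.38, Σxy = 7175.99
nΣxy − ΣxΣy = 35879.95 − 34929.16 = 950.79
nΣx² − (Σx)² = 126190.6 − 123481.96 = 2708.64; nΣy² − (Σy)² = 10586.9 − 9880.36 = 706.54
r = 950.79 / √(2708.64 × 706.54) = 950.79 / 1383.3881 ≈ 0.687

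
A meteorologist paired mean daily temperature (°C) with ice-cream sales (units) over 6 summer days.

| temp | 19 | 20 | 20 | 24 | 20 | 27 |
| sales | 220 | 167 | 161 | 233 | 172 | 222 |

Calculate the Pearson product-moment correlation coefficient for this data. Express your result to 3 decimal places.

n = 6, Σx = 130, Σy = 1175, Σx² = 2866, Σy² = 235367, Σxy = 25766
nΣxy − ΣxΣy = 154596 − 152750 = 1846
nΣx² − (Σx)² = 17196 − 16900 = 296; nΣy² − (Σy)² = 1412202 − 1380625 = 31577
r = 1846 / √(296 × 31577) = 1846 / 3057.2524 ≈ 0.604

0.604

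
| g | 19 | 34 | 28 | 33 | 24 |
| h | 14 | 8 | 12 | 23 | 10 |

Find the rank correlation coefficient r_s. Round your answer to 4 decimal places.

Rank g: 1, 5, 3, 4, 2
Rank h: 4, 1, 3, 5, 2
d = rank(g) − rank(h): -3, 4, 0, -1, 0; Σd² = 26
ρ = 1 − 6Σd² / [n(n²−1)] = 1 − 6×26 / (5×24) = 1 − 156/120 ≈ -0.3000

-0.3000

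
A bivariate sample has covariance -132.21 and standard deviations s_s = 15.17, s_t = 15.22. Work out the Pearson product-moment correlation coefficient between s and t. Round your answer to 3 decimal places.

r = Cov(s,t) / (s_s · s_t) = -132.21 / (15.17 × 15.22)
  = -132.21 / 230.8874 ≈ -0.573

-0.573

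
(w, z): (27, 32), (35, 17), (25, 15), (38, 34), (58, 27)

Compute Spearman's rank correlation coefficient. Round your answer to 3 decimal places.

0.500

Rank w: 2, 3, 1, 4, 5
Rank z: 4, 2, 1, 5, 3
d = rank(w) − rank(z): -2, 1, 0, -1, 2; Σd² = 10
ρ = 1 − 6Σd² / [n(n²−1)] = 1 − 6×10 / (5×24) = 1 − 60/120 ≈ 0.500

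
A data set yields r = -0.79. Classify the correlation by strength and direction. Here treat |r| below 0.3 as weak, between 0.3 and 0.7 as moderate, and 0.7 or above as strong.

r = -0.79 < 0 so the relationship is negative.
|r| = 0.79, which falls in the strong range.

strong negative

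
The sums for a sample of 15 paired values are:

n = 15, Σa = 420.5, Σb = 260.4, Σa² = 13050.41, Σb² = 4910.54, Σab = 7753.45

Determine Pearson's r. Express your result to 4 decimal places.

r = (nΣab − ΣaΣb) / √[(nΣa² − (Σa)²)(nΣb² − (Σb)²)]
Numerator: 15×7753.45 − 420.5×260.4 = 6803.55
Denominator: √[(195756.15 − 176820.25)(73658.1 − 67808.16)] = √[18935.9 × 5849.94] = 10524.9170
r = 6803.55 / 10524.9170 ≈ 0.6464

0.6464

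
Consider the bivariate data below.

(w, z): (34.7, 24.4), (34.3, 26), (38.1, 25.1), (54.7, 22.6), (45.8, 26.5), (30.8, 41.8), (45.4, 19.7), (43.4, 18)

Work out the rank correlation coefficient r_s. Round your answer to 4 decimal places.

Rank w: 3, 2, 4, 8, 7, 1, 6, 5
Rank z: 4, 6, 5, 3, 7, 8, 2, 1
d = rank(w) − rank(z): -1, -4, -1, 5, 0, -7, 4, 4; Σd² = 124
ρ = 1 − 6Σd² / [n(n²−1)] = 1 − 6×124 / (8×63) = 1 − 744/504 ≈ -0.4762

-0.4762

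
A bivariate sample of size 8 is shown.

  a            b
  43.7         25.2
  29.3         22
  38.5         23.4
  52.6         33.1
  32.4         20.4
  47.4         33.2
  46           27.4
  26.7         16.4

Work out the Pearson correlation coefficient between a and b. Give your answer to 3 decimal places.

n = 8, Σa = 316.6, Σb = 201.1, Σa² = 13142.6, Σb² = 5300.33, Σab = 8320.72
nΣab − ΣaΣb = 66565.76 − 63668.26 = 2897.5
nΣa² − (Σa)² = 105140.8 − 100235.56 = 4905.24; nΣb² − (Σb)² = 42402.64 − 40441.21 = 1961.43
r = 2897.5 / √(4905.24 × 1961.43) = 2897.5 / 3101.8196 ≈ 0.934

0.934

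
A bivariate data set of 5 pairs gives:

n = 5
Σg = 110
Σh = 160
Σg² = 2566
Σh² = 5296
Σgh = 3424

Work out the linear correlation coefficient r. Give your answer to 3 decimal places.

r = (nΣgh − ΣgΣh) / √[(nΣg² − (Σg)²)(nΣh² − (Σh)²)]
Numerator: 5×3424 − 110×160 = -480
Denominator: √[(12830 − 12100)(26480 − 25600)] = √[730 × 880] = 801.4986
r = -480 / 801.4986 ≈ -0.599

-0.599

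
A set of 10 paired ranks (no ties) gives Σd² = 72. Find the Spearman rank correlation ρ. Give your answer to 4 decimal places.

0.5636

ρ = 1 − 6Σd² / [n(n²−1)] = 1 − 6×72 / (10×99)
  = 1 − 432/990 = 1 − 0.43636 ≈ 0.5636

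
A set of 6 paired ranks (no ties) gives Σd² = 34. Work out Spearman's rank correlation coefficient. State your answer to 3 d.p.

0.029

ρ = 1 − 6Σd² / [n(n²−1)] = 1 − 6×34 / (6×35)
  = 1 − 204/210 = 1 − 0.9714 ≈ 0.029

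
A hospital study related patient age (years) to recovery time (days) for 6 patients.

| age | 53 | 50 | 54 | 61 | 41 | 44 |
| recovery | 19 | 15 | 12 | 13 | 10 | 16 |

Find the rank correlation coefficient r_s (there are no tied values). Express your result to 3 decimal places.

Rank age: 4, 3, 5, 6, 1, 2
Rank recovery: 6, 4, 2, 3, 1, 5
d = rank(age) − rank(recovery): -2, -1, 3, 3, 0, -3; Σd² = 32
ρ = 1 − 6Σd² / [n(n²−1)] = 1 − 6×32 / (6×35) = 1 − 192/210 ≈ 0.086

0.086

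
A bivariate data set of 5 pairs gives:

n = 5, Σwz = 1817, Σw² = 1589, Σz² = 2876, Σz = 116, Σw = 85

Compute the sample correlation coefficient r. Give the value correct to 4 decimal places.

-0.9502

r = (nΣwz − ΣwΣz) / √[(nΣw² − (Σw)²)(nΣz² − (Σz)²)]
Numerator: 5×1817 − 85×116 = -775
Denominator: √[(7945 − 7225)(14380 − 13456)] = √[720 × 924] = 815.6470
r = -775 / 815.6470 ≈ -0.9502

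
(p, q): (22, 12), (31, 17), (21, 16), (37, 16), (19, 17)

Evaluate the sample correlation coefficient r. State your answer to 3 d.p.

n = 5, Σp = 130, Σq = 78, Σp² = 3616, Σq² = 1234, Σpq = 2042
nΣpq − ΣpΣq = 10210 − 10140 = 70
nΣp² − (Σp)² = 18080 − 16900 = 1180; nΣq² − (Σq)² = 6170 − 6084 = 86
r = 70 / √(1180 × 86) = 70 / 318.5593 ≈ 0.220

0.220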